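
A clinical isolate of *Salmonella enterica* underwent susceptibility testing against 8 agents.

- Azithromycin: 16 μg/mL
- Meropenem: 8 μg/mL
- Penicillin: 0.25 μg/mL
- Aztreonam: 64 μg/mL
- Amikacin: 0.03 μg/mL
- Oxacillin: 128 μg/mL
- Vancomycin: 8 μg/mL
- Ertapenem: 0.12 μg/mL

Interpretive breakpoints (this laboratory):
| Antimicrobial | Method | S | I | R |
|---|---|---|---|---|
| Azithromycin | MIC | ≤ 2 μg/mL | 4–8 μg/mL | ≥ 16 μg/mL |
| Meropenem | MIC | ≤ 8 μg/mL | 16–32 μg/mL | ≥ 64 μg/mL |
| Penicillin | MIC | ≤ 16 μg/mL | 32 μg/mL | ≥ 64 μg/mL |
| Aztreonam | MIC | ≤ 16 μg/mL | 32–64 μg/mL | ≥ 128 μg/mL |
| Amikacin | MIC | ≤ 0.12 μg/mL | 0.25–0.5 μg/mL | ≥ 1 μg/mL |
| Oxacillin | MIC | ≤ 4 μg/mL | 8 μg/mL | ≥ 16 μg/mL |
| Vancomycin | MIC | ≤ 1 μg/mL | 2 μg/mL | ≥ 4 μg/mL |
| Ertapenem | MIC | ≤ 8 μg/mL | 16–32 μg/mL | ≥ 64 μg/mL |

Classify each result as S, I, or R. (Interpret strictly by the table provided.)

Azithromycin (16 μg/mL) ≥ 16 μg/mL ⇒ Resistant
Meropenem (8 μg/mL) ≤ 8 μg/mL → susceptible
Penicillin (0.25 μg/mL) ≤ 16 μg/mL ⇒ susceptible
Aztreonam: 64 μg/mL is in 32–64 μg/mL → I
Amikacin 0.03 μg/mL: ≤ 0.12 μg/mL → S
Oxacillin (128 μg/mL) ≥ 16 μg/mL → Resistant
Vancomycin (8 μg/mL) ≥ 4 μg/mL — Resistant
Ertapenem (0.12 μg/mL) ≤ 8 μg/mL ⇒ susceptible

R, S, S, I, S, R, R, S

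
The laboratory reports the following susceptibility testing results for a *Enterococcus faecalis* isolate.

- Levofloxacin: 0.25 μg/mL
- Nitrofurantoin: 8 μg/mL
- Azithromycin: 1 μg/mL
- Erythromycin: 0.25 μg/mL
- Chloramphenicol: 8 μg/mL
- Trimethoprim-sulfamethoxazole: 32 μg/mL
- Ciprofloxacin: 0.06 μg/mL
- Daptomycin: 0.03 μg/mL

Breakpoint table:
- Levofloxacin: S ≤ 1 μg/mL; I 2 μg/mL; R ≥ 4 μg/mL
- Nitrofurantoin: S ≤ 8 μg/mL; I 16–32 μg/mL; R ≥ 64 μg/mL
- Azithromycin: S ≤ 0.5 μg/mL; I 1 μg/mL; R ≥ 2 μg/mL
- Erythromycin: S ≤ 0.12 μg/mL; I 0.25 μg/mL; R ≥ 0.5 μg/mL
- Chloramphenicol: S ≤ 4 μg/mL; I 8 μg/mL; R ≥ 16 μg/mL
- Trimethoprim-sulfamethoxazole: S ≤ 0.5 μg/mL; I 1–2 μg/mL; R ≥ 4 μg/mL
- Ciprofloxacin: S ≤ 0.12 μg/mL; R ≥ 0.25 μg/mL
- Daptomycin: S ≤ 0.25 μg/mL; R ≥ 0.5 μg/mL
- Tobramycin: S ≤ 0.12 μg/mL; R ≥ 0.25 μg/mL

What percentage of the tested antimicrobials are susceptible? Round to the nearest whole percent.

Levofloxacin (0.25 μg/mL) ≤ 1 μg/mL — susceptible
Nitrofurantoin 8 μg/mL: ≤ 8 μg/mL ⇒ S
Azithromycin 1 μg/mL: = 1 μg/mL → Intermediate
Erythromycin (0.25 μg/mL) = 0.25 μg/mL → Intermediate
Chloramphenicol (8 μg/mL) = 8 μg/mL — I
Trimethoprim-sulfamethoxazole: 32 μg/mL is ≥ 4 μg/mL — Resistant
Ciprofloxacin: 0.06 μg/mL is ≤ 0.12 μg/mL — susceptible
Daptomycin: 0.03 μg/mL is ≤ 0.25 μg/mL — Susceptible
Susceptible: 4/8

50%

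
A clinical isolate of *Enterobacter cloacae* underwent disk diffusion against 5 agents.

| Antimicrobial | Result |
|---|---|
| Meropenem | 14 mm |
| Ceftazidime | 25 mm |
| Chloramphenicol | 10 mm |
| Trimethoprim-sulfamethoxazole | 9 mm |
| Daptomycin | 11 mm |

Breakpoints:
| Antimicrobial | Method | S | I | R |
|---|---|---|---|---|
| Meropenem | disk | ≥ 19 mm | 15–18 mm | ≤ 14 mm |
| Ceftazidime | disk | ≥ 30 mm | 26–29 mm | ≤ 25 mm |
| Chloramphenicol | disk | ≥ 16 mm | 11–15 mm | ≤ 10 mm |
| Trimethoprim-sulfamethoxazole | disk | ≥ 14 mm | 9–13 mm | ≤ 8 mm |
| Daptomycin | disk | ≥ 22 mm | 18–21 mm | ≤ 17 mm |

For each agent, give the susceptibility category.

Meropenem (14 mm) ≤ 14 mm → R
Ceftazidime: 25 mm is ≤ 25 mm ⇒ Resistant
Chloramphenicol: 10 mm is ≤ 10 mm → R
Trimethoprim-sulfamethoxazole 9 mm: in 9–13 mm ⇒ Intermediate
Daptomycin (11 mm) ≤ 17 mm — Resistant

R, R, R, I, R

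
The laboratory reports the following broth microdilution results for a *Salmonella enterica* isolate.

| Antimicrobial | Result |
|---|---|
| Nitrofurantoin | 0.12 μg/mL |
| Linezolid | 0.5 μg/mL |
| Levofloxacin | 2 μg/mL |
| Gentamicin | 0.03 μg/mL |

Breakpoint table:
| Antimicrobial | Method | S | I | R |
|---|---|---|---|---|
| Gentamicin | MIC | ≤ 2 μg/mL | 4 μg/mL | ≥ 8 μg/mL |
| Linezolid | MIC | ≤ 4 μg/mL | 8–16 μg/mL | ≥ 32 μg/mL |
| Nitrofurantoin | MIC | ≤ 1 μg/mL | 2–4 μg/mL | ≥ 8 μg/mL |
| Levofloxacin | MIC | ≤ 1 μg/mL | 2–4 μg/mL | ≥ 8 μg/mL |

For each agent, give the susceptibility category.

Nitrofurantoin (0.12 μg/mL) ≤ 1 μg/mL → susceptible
Linezolid 0.5 μg/mL: ≤ 4 μg/mL — susceptible
Levofloxacin (2 μg/mL) in 2–4 μg/mL → Intermediate
Gentamicin: 0.03 μg/mL is ≤ 2 μg/mL → S

S, S, I, S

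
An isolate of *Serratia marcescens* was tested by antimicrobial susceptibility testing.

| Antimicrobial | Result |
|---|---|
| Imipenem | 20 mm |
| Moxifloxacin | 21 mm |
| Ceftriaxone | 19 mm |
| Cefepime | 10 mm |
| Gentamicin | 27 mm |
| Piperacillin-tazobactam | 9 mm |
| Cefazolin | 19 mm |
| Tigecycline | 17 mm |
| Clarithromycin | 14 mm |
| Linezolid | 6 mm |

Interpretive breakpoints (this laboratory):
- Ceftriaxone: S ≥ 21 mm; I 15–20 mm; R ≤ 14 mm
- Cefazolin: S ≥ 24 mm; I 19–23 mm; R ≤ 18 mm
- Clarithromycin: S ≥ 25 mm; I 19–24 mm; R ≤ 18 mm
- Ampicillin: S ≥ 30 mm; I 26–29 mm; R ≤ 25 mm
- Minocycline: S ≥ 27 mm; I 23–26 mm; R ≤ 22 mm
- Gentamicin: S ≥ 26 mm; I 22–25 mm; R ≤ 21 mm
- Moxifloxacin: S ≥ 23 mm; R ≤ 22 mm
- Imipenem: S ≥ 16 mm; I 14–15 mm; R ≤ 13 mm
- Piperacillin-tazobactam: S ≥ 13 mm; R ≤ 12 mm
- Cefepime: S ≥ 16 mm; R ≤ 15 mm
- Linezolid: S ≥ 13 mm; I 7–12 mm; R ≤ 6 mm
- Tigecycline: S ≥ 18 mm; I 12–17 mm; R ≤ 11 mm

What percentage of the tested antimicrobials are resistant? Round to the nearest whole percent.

50%

Imipenem 20 mm: ≥ 16 mm — susceptible
Moxifloxacin (21 mm) ≤ 22 mm ⇒ Resistant
Ceftriaxone (19 mm) in 15–20 mm → intermediate
Cefepime 10 mm: ≤ 15 mm ⇒ R
Gentamicin (27 mm) ≥ 26 mm — S
Piperacillin-tazobactam (9 mm) ≤ 12 mm ⇒ resistant
Cefazolin: 19 mm is in 19–23 mm → intermediate
Tigecycline 17 mm: in 12–17 mm — Intermediate
Clarithromycin (14 mm) ≤ 18 mm → resistant
Linezolid 6 mm: ≤ 6 mm — R
Resistant: 5/10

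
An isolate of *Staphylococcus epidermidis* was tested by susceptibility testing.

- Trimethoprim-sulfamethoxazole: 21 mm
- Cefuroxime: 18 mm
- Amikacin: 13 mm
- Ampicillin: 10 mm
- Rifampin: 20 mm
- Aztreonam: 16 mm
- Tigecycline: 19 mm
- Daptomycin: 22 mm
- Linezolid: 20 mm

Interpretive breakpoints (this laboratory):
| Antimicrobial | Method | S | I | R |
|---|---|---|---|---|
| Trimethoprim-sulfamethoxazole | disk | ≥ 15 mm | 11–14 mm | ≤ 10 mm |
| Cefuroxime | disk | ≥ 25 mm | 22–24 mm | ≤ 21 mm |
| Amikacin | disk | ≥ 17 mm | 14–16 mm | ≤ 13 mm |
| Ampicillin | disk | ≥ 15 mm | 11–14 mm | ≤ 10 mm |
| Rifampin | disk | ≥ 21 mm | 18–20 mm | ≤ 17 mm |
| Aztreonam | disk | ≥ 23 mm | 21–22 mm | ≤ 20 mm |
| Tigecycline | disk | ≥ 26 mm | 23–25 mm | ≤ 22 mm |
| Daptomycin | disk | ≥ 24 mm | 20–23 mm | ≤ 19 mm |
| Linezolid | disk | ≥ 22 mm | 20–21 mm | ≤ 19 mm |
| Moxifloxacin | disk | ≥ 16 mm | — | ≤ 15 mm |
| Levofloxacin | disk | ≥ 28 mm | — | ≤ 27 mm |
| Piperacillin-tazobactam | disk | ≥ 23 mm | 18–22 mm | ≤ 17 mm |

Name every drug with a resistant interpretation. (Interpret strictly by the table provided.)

cefuroxime, amikacin, ampicillin, aztreonam, tigecycline

Trimethoprim-sulfamethoxazole (21 mm) ≥ 15 mm → susceptible
Cefuroxime: 18 mm is ≤ 21 mm → resistant
Amikacin: 13 mm is ≤ 13 mm — Resistant
Ampicillin (10 mm) ≤ 10 mm → R
Rifampin: 20 mm is in 18–20 mm ⇒ I
Aztreonam 16 mm: ≤ 20 mm — R
Tigecycline 19 mm: ≤ 22 mm — Resistant
Daptomycin (22 mm) in 20–23 mm → I
Linezolid: 20 mm is in 20–21 mm → Intermediate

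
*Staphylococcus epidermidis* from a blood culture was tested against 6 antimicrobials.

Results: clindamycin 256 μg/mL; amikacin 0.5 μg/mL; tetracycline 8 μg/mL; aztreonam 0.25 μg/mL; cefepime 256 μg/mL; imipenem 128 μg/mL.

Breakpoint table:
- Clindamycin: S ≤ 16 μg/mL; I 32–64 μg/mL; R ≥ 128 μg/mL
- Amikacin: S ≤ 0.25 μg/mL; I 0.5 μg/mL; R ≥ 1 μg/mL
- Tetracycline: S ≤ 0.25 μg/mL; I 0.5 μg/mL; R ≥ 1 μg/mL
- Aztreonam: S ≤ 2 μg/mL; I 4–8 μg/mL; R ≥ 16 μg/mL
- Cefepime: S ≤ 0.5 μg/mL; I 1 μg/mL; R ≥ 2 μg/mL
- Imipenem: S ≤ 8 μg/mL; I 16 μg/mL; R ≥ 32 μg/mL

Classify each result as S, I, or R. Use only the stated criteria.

R, I, R, S, R, R

Clindamycin (256 μg/mL) ≥ 128 μg/mL — R
Amikacin 0.5 μg/mL: = 0.5 μg/mL ⇒ intermediate
Tetracycline 8 μg/mL: ≥ 1 μg/mL — resistant
Aztreonam (0.25 μg/mL) ≤ 2 μg/mL — susceptible
Cefepime: 256 μg/mL is ≥ 2 μg/mL → resistant
Imipenem: 128 μg/mL is ≥ 32 μg/mL — R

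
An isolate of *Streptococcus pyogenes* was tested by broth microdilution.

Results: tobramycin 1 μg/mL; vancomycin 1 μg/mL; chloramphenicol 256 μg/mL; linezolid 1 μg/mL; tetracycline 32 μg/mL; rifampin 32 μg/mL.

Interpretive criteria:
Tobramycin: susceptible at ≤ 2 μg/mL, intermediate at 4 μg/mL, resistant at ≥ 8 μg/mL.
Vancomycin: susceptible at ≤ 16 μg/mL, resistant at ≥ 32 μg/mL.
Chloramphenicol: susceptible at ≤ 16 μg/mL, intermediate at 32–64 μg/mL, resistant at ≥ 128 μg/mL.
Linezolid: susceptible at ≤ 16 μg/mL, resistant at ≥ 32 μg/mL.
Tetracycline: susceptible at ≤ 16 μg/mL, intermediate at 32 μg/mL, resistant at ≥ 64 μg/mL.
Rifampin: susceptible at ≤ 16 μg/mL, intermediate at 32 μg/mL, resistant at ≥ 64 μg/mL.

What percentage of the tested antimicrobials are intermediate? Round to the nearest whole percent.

33%

Tobramycin (1 μg/mL) ≤ 2 μg/mL — susceptible
Vancomycin: 1 μg/mL is ≤ 16 μg/mL ⇒ susceptible
Chloramphenicol (256 μg/mL) ≥ 128 μg/mL ⇒ R
Linezolid 1 μg/mL: ≤ 16 μg/mL ⇒ S
Tetracycline 32 μg/mL: = 32 μg/mL → I
Rifampin 32 μg/mL: = 32 μg/mL — Intermediate
Intermediate: 2/6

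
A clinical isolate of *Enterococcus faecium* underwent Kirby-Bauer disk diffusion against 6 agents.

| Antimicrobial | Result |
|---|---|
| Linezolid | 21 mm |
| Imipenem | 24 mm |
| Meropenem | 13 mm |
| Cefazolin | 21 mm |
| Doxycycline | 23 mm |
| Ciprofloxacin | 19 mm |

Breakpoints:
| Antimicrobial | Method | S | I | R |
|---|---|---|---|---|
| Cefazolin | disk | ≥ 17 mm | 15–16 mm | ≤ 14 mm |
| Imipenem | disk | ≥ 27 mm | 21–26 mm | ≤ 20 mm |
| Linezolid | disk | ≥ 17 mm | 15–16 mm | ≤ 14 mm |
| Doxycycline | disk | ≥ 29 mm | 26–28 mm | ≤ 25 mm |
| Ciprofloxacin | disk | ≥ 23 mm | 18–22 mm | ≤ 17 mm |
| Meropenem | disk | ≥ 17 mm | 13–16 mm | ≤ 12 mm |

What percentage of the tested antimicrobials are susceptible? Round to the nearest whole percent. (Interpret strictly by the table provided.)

33%

Linezolid (21 mm) ≥ 17 mm ⇒ susceptible
Imipenem 24 mm: in 21–26 mm ⇒ Intermediate
Meropenem (13 mm) in 13–16 mm — intermediate
Cefazolin (21 mm) ≥ 17 mm — S
Doxycycline: 23 mm is ≤ 25 mm ⇒ R
Ciprofloxacin: 19 mm is in 18–22 mm ⇒ I
Susceptible: 2/6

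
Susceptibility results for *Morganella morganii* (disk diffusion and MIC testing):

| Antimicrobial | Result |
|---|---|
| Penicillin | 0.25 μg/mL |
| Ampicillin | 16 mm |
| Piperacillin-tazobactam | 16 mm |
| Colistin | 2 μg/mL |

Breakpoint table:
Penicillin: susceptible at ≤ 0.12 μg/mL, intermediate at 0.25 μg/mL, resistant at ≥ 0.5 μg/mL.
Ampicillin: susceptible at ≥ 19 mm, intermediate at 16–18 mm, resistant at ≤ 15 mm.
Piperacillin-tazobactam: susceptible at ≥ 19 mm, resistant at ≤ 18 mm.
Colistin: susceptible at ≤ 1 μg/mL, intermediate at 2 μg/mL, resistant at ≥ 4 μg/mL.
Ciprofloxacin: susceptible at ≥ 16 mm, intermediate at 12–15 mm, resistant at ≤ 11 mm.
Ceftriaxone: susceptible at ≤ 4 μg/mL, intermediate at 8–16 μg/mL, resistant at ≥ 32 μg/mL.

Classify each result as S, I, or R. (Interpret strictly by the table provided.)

I, I, R, I

Penicillin: 0.25 μg/mL is = 0.25 μg/mL ⇒ Intermediate
Ampicillin (16 mm) in 16–18 mm — Intermediate
Piperacillin-tazobactam: 16 mm is ≤ 18 mm — Resistant
Colistin: 2 μg/mL is = 2 μg/mL ⇒ intermediate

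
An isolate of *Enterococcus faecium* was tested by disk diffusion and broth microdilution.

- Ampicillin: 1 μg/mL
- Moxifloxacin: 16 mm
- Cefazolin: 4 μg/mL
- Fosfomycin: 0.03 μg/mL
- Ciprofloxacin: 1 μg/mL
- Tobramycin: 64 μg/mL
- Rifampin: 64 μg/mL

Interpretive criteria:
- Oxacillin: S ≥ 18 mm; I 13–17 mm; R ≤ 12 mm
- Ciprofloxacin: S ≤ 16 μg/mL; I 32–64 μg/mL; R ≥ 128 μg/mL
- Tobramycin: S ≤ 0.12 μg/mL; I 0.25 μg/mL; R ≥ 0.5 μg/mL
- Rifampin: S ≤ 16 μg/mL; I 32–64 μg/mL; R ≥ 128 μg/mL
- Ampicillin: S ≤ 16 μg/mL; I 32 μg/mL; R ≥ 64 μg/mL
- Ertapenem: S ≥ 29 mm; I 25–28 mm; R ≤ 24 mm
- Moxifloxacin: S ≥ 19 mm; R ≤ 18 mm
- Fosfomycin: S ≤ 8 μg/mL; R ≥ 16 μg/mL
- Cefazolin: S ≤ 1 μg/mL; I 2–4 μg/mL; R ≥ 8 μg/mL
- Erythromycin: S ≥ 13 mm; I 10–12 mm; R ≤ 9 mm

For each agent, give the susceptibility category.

S, R, I, S, S, R, I

Ampicillin: 1 μg/mL is ≤ 16 μg/mL — S
Moxifloxacin 16 mm: ≤ 18 mm → Resistant
Cefazolin: 4 μg/mL is in 2–4 μg/mL → Intermediate
Fosfomycin: 0.03 μg/mL is ≤ 8 μg/mL — susceptible
Ciprofloxacin 1 μg/mL: ≤ 16 μg/mL — Susceptible
Tobramycin (64 μg/mL) ≥ 0.5 μg/mL — R
Rifampin (64 μg/mL) in 32–64 μg/mL → intermediate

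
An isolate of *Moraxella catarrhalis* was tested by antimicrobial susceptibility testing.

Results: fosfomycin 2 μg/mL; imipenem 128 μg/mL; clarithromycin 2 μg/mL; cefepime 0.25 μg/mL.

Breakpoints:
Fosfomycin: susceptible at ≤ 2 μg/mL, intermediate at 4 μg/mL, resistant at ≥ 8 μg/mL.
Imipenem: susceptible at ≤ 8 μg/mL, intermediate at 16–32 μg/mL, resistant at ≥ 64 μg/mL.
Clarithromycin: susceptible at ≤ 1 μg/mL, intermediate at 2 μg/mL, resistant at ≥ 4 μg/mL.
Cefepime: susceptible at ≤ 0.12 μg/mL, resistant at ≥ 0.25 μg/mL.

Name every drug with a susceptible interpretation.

fosfomycin

Fosfomycin (2 μg/mL) ≤ 2 μg/mL → Susceptible
Imipenem (128 μg/mL) ≥ 64 μg/mL → resistant
Clarithromycin (2 μg/mL) = 2 μg/mL → intermediate
Cefepime (0.25 μg/mL) ≥ 0.25 μg/mL → R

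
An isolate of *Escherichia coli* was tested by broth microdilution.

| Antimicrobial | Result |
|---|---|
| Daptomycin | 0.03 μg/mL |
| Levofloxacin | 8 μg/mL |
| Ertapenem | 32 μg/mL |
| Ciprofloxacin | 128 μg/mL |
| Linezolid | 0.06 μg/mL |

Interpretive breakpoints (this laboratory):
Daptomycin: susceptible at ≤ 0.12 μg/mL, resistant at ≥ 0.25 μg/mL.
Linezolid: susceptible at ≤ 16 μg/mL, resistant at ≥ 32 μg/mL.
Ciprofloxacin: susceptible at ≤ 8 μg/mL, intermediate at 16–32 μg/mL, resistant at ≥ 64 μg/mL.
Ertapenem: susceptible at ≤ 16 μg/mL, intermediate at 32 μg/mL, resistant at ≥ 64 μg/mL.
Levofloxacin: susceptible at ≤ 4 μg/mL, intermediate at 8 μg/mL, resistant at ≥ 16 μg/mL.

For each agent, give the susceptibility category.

Daptomycin (0.03 μg/mL) ≤ 0.12 μg/mL → Susceptible
Levofloxacin 8 μg/mL: = 8 μg/mL — intermediate
Ertapenem: 32 μg/mL is = 32 μg/mL — intermediate
Ciprofloxacin 128 μg/mL: ≥ 64 μg/mL ⇒ Resistant
Linezolid: 0.06 μg/mL is ≤ 16 μg/mL ⇒ Susceptible

S, I, I, R, S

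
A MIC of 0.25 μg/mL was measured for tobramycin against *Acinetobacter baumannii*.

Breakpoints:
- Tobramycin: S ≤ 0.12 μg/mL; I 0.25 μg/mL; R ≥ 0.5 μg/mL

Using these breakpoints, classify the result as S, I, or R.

Intermediate

Tobramycin 0.25 μg/mL: = 0.25 μg/mL ⇒ I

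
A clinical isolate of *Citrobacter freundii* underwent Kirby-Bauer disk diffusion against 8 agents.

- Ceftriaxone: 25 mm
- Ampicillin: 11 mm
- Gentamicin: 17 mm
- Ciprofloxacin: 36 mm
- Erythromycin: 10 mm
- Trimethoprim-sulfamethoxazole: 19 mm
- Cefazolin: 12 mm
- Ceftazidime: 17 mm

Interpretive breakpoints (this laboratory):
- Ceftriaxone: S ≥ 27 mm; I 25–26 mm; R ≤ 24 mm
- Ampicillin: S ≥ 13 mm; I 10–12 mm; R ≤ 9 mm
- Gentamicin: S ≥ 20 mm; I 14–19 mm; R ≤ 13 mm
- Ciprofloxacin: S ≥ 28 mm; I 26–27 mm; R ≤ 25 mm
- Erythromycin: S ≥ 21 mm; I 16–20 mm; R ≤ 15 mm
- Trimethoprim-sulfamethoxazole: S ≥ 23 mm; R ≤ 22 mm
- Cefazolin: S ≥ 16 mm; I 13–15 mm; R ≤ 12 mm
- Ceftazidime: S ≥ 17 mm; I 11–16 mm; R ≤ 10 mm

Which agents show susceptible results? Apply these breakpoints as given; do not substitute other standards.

ciprofloxacin, ceftazidime

Ceftriaxone: 25 mm is in 25–26 mm → I
Ampicillin 11 mm: in 10–12 mm — Intermediate
Gentamicin: 17 mm is in 14–19 mm ⇒ Intermediate
Ciprofloxacin (36 mm) ≥ 28 mm ⇒ Susceptible
Erythromycin (10 mm) ≤ 15 mm → R
Trimethoprim-sulfamethoxazole (19 mm) ≤ 22 mm ⇒ R
Cefazolin 12 mm: ≤ 12 mm → R
Ceftazidime: 17 mm is ≥ 17 mm — Susceptible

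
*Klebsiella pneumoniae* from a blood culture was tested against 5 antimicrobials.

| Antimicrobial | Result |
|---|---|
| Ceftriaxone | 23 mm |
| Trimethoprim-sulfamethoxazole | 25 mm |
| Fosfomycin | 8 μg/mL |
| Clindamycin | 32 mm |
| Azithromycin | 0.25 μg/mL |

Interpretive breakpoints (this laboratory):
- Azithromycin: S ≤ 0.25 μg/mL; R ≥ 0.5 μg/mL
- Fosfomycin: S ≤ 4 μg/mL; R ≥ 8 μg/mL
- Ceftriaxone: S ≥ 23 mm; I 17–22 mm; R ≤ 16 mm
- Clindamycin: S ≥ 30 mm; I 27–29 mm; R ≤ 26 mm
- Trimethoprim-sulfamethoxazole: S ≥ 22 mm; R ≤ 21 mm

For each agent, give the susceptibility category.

Ceftriaxone (23 mm) ≥ 23 mm ⇒ susceptible
Trimethoprim-sulfamethoxazole: 25 mm is ≥ 22 mm → susceptible
Fosfomycin (8 μg/mL) ≥ 8 μg/mL ⇒ R
Clindamycin: 32 mm is ≥ 30 mm — susceptible
Azithromycin: 0.25 μg/mL is ≤ 0.25 μg/mL ⇒ S

S, S, R, S, S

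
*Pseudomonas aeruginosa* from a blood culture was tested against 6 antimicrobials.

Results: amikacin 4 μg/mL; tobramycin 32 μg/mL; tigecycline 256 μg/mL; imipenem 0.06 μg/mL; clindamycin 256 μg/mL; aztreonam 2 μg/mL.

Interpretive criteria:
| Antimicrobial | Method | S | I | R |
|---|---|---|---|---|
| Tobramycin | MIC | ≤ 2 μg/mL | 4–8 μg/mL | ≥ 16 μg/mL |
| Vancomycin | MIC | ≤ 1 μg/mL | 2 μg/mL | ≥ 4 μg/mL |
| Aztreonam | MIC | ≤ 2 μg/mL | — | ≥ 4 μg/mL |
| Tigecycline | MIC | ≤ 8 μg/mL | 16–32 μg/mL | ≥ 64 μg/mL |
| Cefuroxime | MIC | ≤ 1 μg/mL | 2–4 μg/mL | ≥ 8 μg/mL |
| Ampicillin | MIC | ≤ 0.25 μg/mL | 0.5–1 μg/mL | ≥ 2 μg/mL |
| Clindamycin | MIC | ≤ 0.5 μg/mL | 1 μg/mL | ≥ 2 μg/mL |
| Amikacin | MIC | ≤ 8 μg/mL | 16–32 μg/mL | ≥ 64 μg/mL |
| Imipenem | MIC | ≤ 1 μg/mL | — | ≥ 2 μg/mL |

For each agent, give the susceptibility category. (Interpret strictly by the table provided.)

S, R, R, S, R, S

Amikacin 4 μg/mL: ≤ 8 μg/mL → S
Tobramycin 32 μg/mL: ≥ 16 μg/mL → Resistant
Tigecycline (256 μg/mL) ≥ 64 μg/mL — resistant
Imipenem (0.06 μg/mL) ≤ 1 μg/mL — Susceptible
Clindamycin (256 μg/mL) ≥ 2 μg/mL → R
Aztreonam: 2 μg/mL is ≤ 2 μg/mL → susceptible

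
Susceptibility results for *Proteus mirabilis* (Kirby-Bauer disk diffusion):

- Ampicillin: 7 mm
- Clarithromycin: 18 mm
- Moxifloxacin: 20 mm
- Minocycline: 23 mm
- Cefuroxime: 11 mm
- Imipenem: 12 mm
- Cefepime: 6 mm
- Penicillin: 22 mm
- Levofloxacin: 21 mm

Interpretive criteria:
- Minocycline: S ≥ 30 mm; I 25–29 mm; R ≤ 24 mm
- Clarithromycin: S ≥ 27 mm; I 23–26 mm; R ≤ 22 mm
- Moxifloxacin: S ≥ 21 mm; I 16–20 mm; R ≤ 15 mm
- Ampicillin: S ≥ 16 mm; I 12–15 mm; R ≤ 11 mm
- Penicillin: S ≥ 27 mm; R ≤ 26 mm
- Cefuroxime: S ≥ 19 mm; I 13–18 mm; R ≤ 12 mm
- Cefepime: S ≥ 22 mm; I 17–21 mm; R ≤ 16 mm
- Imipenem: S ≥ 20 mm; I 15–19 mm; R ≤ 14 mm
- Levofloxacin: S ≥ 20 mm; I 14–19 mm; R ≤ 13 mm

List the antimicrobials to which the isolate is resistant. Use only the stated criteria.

ampicillin, clarithromycin, minocycline, cefuroxime, imipenem, cefepime, penicillin

Ampicillin 7 mm: ≤ 11 mm → resistant
Clarithromycin: 18 mm is ≤ 22 mm — resistant
Moxifloxacin (20 mm) in 16–20 mm → intermediate
Minocycline (23 mm) ≤ 24 mm ⇒ R
Cefuroxime: 11 mm is ≤ 12 mm → R
Imipenem: 12 mm is ≤ 14 mm → R
Cefepime: 6 mm is ≤ 16 mm — R
Penicillin 22 mm: ≤ 26 mm → R
Levofloxacin 21 mm: ≥ 20 mm ⇒ susceptible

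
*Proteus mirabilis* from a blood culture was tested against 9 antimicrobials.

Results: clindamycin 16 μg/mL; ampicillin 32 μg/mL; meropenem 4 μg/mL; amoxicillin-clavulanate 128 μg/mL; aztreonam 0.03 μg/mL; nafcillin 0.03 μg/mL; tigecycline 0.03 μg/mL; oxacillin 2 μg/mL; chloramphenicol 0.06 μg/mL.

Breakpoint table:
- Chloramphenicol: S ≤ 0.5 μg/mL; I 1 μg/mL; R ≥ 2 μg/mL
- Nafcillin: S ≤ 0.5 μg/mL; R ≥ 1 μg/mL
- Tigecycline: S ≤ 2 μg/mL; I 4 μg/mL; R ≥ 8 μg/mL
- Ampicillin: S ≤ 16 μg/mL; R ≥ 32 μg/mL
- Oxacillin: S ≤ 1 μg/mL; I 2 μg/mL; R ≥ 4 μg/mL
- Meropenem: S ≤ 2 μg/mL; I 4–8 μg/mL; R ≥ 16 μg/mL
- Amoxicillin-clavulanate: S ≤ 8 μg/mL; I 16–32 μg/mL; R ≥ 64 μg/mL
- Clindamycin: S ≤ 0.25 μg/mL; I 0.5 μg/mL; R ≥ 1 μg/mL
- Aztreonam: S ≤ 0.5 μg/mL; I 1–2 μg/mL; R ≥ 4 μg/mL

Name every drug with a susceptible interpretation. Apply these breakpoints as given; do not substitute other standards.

aztreonam, nafcillin, tigecycline, chloramphenicol

Clindamycin: 16 μg/mL is ≥ 1 μg/mL → R
Ampicillin 32 μg/mL: ≥ 32 μg/mL ⇒ R
Meropenem 4 μg/mL: in 4–8 μg/mL ⇒ intermediate
Amoxicillin-clavulanate: 128 μg/mL is ≥ 64 μg/mL ⇒ Resistant
Aztreonam (0.03 μg/mL) ≤ 0.5 μg/mL ⇒ S
Nafcillin (0.03 μg/mL) ≤ 0.5 μg/mL ⇒ Susceptible
Tigecycline 0.03 μg/mL: ≤ 2 μg/mL ⇒ susceptible
Oxacillin (2 μg/mL) = 2 μg/mL ⇒ I
Chloramphenicol 0.06 μg/mL: ≤ 0.5 μg/mL ⇒ S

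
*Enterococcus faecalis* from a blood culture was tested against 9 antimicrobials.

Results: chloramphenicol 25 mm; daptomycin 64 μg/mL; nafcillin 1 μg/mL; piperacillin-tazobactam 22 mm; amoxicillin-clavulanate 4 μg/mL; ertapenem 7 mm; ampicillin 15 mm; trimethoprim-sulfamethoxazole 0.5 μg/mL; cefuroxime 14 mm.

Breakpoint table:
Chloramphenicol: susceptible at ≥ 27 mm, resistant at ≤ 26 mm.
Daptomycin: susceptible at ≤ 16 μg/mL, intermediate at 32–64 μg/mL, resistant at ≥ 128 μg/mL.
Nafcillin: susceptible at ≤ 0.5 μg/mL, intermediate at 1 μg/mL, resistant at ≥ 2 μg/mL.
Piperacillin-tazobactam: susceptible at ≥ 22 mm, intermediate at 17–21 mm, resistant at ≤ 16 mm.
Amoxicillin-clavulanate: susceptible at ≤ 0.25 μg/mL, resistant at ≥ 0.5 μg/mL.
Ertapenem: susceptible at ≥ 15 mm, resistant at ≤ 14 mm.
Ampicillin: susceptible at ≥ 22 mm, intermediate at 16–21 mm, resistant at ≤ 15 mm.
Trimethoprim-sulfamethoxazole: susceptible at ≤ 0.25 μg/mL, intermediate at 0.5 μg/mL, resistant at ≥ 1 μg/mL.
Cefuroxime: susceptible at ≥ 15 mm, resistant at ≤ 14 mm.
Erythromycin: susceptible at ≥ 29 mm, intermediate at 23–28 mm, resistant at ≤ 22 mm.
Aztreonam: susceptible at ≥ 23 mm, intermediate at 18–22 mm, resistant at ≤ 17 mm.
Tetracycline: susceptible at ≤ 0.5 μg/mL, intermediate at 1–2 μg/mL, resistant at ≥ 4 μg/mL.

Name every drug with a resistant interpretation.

chloramphenicol, amoxicillin-clavulanate, ertapenem, ampicillin, cefuroxime

Chloramphenicol: 25 mm is ≤ 26 mm ⇒ R
Daptomycin: 64 μg/mL is in 32–64 μg/mL → intermediate
Nafcillin: 1 μg/mL is = 1 μg/mL ⇒ I
Piperacillin-tazobactam: 22 mm is ≥ 22 mm → S
Amoxicillin-clavulanate (4 μg/mL) ≥ 0.5 μg/mL → resistant
Ertapenem 7 mm: ≤ 14 mm → R
Ampicillin 15 mm: ≤ 15 mm ⇒ R
Trimethoprim-sulfamethoxazole (0.5 μg/mL) = 0.5 μg/mL — intermediate
Cefuroxime 14 mm: ≤ 14 mm ⇒ Resistant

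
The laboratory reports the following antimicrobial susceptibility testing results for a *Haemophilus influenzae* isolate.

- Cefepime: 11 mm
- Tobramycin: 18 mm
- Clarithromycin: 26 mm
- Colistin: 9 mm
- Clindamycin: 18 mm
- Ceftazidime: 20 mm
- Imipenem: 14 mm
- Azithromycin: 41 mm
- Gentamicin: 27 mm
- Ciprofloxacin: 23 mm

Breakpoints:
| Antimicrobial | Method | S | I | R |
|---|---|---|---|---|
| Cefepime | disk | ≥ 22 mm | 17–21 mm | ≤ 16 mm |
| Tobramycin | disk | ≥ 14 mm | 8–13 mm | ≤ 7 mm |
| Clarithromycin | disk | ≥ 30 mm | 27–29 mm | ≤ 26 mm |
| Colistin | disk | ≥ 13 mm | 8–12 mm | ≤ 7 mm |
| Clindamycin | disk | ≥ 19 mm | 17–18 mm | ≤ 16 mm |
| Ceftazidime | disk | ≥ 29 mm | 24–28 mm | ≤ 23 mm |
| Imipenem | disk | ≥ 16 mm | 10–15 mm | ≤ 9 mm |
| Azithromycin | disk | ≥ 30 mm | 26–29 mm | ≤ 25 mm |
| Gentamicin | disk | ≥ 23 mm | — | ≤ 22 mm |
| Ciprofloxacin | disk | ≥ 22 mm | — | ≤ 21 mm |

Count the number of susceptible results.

Cefepime: 11 mm is ≤ 16 mm — resistant
Tobramycin (18 mm) ≥ 14 mm ⇒ S
Clarithromycin (26 mm) ≤ 26 mm → R
Colistin (9 mm) in 8–12 mm — Intermediate
Clindamycin (18 mm) in 17–18 mm ⇒ intermediate
Ceftazidime: 20 mm is ≤ 23 mm — resistant
Imipenem: 14 mm is in 10–15 mm — intermediate
Azithromycin 41 mm: ≥ 30 mm → susceptible
Gentamicin (27 mm) ≥ 23 mm ⇒ Susceptible
Ciprofloxacin: 23 mm is ≥ 22 mm — Susceptible
Susceptible: 4

4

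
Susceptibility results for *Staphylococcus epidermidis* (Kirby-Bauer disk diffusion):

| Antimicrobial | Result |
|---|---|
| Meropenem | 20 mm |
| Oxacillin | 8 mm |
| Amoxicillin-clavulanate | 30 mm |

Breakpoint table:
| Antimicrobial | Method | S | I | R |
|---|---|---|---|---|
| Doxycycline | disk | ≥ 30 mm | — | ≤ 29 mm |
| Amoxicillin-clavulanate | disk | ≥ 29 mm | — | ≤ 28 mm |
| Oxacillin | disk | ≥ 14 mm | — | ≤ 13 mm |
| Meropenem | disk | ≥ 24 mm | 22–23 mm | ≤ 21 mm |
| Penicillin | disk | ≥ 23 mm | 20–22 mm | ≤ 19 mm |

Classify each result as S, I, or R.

R, R, S

Meropenem: 20 mm is ≤ 21 mm ⇒ Resistant
Oxacillin: 8 mm is ≤ 13 mm — Resistant
Amoxicillin-clavulanate: 30 mm is ≥ 29 mm → susceptible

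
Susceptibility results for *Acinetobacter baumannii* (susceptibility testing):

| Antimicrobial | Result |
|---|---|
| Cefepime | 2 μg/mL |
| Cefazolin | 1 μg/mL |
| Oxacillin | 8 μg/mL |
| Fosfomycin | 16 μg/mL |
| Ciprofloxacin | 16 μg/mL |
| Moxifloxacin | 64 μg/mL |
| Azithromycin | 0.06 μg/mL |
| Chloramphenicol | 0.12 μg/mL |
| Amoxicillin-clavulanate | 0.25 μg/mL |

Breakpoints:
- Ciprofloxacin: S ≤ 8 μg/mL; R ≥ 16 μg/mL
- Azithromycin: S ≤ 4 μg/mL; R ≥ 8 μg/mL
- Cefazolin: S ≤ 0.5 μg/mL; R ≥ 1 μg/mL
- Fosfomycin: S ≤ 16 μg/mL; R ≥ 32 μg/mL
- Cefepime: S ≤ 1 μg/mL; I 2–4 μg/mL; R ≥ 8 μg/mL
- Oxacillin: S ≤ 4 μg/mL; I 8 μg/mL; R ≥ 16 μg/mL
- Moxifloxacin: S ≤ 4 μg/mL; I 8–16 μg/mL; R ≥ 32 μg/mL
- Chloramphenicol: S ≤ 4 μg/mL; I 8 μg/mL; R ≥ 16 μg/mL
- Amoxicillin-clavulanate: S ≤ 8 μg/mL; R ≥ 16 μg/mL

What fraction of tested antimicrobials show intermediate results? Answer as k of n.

Cefepime (2 μg/mL) in 2–4 μg/mL ⇒ I
Cefazolin 1 μg/mL: ≥ 1 μg/mL → resistant
Oxacillin: 8 μg/mL is = 8 μg/mL → intermediate
Fosfomycin: 16 μg/mL is ≤ 16 μg/mL ⇒ Susceptible
Ciprofloxacin: 16 μg/mL is ≥ 16 μg/mL → R
Moxifloxacin: 64 μg/mL is ≥ 32 μg/mL ⇒ R
Azithromycin 0.06 μg/mL: ≤ 4 μg/mL → Susceptible
Chloramphenicol 0.12 μg/mL: ≤ 4 μg/mL — susceptible
Amoxicillin-clavulanate 0.25 μg/mL: ≤ 8 μg/mL → Susceptible
Intermediate: 2/9

2 of 9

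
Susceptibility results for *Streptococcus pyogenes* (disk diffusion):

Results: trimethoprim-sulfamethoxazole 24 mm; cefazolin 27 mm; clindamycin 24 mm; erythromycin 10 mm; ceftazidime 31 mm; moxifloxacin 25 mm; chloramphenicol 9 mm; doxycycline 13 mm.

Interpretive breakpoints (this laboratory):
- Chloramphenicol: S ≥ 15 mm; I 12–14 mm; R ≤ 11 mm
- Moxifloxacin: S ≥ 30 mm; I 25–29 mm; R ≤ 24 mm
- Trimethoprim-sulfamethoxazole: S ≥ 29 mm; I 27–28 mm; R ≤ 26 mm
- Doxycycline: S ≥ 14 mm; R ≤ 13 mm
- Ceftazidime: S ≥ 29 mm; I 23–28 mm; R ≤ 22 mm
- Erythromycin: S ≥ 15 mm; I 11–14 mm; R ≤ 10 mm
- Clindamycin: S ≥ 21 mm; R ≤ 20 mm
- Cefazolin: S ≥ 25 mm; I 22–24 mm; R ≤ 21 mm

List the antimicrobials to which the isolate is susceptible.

Trimethoprim-sulfamethoxazole (24 mm) ≤ 26 mm — Resistant
Cefazolin: 27 mm is ≥ 25 mm — Susceptible
Clindamycin 24 mm: ≥ 21 mm ⇒ Susceptible
Erythromycin: 10 mm is ≤ 10 mm — R
Ceftazidime: 31 mm is ≥ 29 mm — susceptible
Moxifloxacin 25 mm: in 25–29 mm — intermediate
Chloramphenicol: 9 mm is ≤ 11 mm → Resistant
Doxycycline (13 mm) ≤ 13 mm — R

cefazolin, clindamycin, ceftazidime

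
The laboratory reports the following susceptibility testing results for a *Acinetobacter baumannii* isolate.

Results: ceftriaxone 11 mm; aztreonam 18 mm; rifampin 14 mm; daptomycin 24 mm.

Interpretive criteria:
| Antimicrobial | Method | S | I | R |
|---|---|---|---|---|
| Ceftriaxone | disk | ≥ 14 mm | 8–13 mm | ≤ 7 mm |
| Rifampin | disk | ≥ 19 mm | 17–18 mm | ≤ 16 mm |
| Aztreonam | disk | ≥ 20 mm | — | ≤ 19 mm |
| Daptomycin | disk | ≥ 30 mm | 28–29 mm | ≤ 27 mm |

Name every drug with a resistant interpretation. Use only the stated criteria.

aztreonam, rifampin, daptomycin

Ceftriaxone (11 mm) in 8–13 mm ⇒ I
Aztreonam (18 mm) ≤ 19 mm — Resistant
Rifampin: 14 mm is ≤ 16 mm ⇒ Resistant
Daptomycin: 24 mm is ≤ 27 mm → Resistant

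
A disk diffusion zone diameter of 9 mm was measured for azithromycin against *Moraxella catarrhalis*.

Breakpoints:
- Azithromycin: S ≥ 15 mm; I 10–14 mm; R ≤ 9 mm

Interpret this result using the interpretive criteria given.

R

Azithromycin (9 mm) ≤ 9 mm ⇒ Resistant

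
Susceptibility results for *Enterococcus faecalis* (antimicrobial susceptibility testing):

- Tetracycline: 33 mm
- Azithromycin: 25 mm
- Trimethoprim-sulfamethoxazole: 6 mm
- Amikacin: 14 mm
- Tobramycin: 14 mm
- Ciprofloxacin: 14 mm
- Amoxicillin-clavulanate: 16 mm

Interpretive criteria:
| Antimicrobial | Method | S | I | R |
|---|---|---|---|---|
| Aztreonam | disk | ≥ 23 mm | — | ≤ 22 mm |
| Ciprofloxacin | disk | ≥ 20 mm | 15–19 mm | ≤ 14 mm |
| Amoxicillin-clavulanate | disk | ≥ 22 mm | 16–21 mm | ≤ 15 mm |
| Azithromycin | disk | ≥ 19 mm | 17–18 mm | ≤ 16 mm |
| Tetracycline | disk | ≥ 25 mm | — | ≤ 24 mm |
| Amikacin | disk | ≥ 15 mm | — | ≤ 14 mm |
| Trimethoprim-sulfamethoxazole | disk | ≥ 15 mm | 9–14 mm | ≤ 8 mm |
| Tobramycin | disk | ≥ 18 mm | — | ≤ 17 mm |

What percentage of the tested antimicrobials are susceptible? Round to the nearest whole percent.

Tetracycline 33 mm: ≥ 25 mm — Susceptible
Azithromycin 25 mm: ≥ 19 mm → S
Trimethoprim-sulfamethoxazole: 6 mm is ≤ 8 mm → R
Amikacin (14 mm) ≤ 14 mm → Resistant
Tobramycin 14 mm: ≤ 17 mm — resistant
Ciprofloxacin (14 mm) ≤ 14 mm — Resistant
Amoxicillin-clavulanate: 16 mm is in 16–21 mm → I
Susceptible: 2/7

29%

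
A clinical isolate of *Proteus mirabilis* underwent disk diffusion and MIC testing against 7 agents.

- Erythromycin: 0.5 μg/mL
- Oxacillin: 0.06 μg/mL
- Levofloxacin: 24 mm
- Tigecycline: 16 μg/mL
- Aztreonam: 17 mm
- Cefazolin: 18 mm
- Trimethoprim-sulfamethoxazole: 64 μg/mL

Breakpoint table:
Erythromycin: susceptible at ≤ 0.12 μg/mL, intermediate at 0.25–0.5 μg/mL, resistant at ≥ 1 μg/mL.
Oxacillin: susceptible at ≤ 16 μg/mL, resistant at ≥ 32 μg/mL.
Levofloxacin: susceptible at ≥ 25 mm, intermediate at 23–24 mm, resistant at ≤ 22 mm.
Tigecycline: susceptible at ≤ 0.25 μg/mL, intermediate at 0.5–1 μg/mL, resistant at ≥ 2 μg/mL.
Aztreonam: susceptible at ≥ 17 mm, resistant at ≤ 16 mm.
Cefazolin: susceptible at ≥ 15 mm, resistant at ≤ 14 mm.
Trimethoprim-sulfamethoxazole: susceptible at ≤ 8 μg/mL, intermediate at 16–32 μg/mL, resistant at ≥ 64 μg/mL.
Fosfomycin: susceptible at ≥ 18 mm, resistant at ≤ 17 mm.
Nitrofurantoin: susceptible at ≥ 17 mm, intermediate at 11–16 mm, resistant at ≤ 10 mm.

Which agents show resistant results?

Erythromycin (0.5 μg/mL) in 0.25–0.5 μg/mL ⇒ I
Oxacillin: 0.06 μg/mL is ≤ 16 μg/mL → susceptible
Levofloxacin 24 mm: in 23–24 mm → Intermediate
Tigecycline 16 μg/mL: ≥ 2 μg/mL → Resistant
Aztreonam 17 mm: ≥ 17 mm — Susceptible
Cefazolin: 18 mm is ≥ 15 mm — susceptible
Trimethoprim-sulfamethoxazole: 64 μg/mL is ≥ 64 μg/mL → Resistant

tigecycline, trimethoprim-sulfamethoxazole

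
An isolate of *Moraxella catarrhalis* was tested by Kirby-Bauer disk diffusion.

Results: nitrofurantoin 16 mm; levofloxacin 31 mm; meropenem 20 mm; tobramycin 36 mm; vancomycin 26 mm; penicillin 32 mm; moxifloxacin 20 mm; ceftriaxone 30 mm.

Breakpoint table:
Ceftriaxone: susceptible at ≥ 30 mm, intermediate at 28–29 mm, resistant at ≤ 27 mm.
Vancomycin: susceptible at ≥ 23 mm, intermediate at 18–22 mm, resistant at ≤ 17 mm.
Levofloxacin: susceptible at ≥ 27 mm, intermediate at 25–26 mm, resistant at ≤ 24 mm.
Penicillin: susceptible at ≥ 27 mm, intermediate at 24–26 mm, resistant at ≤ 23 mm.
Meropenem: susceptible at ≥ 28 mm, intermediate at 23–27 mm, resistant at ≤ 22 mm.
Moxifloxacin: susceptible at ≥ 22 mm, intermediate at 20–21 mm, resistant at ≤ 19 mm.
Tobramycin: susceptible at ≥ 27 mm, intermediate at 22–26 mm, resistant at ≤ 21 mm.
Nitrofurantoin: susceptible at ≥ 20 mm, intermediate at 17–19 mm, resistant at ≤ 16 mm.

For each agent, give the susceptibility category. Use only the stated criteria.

R, S, R, S, S, S, I, S

Nitrofurantoin 16 mm: ≤ 16 mm ⇒ resistant
Levofloxacin 31 mm: ≥ 27 mm ⇒ S
Meropenem (20 mm) ≤ 22 mm — resistant
Tobramycin 36 mm: ≥ 27 mm → susceptible
Vancomycin: 26 mm is ≥ 23 mm → susceptible
Penicillin: 32 mm is ≥ 27 mm — Susceptible
Moxifloxacin 20 mm: in 20–21 mm — intermediate
Ceftriaxone: 30 mm is ≥ 30 mm → S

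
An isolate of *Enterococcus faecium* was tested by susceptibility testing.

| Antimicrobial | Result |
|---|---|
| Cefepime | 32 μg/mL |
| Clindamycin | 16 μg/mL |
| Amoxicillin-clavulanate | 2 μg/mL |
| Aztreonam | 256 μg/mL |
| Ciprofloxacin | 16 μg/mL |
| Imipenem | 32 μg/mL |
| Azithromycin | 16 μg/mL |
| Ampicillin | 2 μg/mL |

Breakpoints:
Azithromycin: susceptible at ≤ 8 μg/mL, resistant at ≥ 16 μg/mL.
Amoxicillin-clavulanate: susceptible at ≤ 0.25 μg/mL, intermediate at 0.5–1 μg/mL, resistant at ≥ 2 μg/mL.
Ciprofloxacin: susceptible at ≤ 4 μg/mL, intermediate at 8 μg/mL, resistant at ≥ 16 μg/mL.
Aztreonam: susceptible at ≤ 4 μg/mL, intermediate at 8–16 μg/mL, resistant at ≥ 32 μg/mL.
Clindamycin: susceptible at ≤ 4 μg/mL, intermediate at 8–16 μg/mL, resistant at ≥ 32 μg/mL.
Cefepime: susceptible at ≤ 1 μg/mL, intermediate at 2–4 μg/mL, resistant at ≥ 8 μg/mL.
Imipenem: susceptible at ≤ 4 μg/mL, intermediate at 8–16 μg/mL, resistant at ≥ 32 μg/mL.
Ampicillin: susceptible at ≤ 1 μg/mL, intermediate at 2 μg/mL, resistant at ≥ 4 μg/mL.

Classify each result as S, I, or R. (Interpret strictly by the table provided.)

R, I, R, R, R, R, R, I

Cefepime: 32 μg/mL is ≥ 8 μg/mL → Resistant
Clindamycin 16 μg/mL: in 8–16 μg/mL → Intermediate
Amoxicillin-clavulanate (2 μg/mL) ≥ 2 μg/mL → Resistant
Aztreonam (256 μg/mL) ≥ 32 μg/mL ⇒ R
Ciprofloxacin 16 μg/mL: ≥ 16 μg/mL → Resistant
Imipenem 32 μg/mL: ≥ 32 μg/mL ⇒ resistant
Azithromycin: 16 μg/mL is ≥ 16 μg/mL ⇒ R
Ampicillin: 2 μg/mL is = 2 μg/mL → I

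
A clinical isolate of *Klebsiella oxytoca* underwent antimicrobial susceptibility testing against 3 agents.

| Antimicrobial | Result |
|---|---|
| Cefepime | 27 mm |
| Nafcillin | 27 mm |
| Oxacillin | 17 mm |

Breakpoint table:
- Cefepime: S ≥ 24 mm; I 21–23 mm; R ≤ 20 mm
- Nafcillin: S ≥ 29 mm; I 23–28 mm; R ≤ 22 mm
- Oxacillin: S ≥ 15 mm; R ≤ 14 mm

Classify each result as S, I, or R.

S, I, S

Cefepime 27 mm: ≥ 24 mm — S
Nafcillin: 27 mm is in 23–28 mm — I
Oxacillin 17 mm: ≥ 15 mm → susceptible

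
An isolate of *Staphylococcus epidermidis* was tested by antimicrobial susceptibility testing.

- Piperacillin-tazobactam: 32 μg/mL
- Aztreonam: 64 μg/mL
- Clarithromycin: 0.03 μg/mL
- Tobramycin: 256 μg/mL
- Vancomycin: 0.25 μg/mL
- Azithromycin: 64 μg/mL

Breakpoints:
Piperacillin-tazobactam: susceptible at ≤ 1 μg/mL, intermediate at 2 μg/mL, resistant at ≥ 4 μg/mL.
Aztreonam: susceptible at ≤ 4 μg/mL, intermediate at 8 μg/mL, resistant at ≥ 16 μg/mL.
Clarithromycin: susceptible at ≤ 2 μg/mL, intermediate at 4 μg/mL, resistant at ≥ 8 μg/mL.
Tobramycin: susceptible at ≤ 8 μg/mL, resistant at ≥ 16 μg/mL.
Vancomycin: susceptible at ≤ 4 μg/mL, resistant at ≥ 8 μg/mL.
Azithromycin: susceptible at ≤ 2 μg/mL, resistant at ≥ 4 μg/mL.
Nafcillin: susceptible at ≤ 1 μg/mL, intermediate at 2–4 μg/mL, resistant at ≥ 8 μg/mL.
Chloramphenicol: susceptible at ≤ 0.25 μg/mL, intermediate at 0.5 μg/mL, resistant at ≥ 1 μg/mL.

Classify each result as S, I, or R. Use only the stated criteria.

R, R, S, R, S, R

Piperacillin-tazobactam 32 μg/mL: ≥ 4 μg/mL — R
Aztreonam: 64 μg/mL is ≥ 16 μg/mL → R
Clarithromycin: 0.03 μg/mL is ≤ 2 μg/mL — S
Tobramycin: 256 μg/mL is ≥ 16 μg/mL — R
Vancomycin: 0.25 μg/mL is ≤ 4 μg/mL ⇒ susceptible
Azithromycin (64 μg/mL) ≥ 4 μg/mL → R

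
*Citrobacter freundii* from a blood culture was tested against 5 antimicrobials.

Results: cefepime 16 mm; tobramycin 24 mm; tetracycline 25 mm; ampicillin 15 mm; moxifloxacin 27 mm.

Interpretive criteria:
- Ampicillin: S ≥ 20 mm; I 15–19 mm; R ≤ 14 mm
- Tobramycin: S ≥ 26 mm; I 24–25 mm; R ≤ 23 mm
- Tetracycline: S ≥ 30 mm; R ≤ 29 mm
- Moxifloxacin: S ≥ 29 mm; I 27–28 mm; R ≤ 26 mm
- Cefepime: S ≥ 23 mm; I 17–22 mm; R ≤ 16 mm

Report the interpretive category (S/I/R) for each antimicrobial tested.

Cefepime: 16 mm is ≤ 16 mm ⇒ resistant
Tobramycin 24 mm: in 24–25 mm → Intermediate
Tetracycline 25 mm: ≤ 29 mm → R
Ampicillin 15 mm: in 15–19 mm ⇒ I
Moxifloxacin 27 mm: in 27–28 mm ⇒ I

R, I, R, I, I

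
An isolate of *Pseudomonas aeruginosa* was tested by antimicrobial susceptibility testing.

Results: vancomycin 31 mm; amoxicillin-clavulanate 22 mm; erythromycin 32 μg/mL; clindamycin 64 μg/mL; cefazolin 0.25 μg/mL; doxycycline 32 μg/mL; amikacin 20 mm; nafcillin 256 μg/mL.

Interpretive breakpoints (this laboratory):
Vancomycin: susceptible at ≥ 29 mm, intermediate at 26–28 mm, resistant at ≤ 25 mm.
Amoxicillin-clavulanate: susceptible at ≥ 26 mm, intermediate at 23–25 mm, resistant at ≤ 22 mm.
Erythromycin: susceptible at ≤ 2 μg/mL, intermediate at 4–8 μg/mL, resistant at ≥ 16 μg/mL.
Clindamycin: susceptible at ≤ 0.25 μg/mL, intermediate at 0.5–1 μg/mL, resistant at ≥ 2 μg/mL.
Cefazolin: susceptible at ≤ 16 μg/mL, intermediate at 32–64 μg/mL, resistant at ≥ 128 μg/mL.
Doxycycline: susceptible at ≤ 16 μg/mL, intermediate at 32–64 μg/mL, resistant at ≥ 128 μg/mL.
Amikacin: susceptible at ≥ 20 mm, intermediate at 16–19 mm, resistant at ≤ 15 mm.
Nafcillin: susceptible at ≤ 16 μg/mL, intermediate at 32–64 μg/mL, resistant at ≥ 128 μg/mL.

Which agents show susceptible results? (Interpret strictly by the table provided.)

vancomycin, cefazolin, amikacin

Vancomycin: 31 mm is ≥ 29 mm ⇒ susceptible
Amoxicillin-clavulanate: 22 mm is ≤ 22 mm ⇒ R
Erythromycin (32 μg/mL) ≥ 16 μg/mL — R
Clindamycin: 64 μg/mL is ≥ 2 μg/mL → R
Cefazolin (0.25 μg/mL) ≤ 16 μg/mL ⇒ Susceptible
Doxycycline 32 μg/mL: in 32–64 μg/mL — Intermediate
Amikacin: 20 mm is ≥ 20 mm → S
Nafcillin (256 μg/mL) ≥ 128 μg/mL ⇒ Resistant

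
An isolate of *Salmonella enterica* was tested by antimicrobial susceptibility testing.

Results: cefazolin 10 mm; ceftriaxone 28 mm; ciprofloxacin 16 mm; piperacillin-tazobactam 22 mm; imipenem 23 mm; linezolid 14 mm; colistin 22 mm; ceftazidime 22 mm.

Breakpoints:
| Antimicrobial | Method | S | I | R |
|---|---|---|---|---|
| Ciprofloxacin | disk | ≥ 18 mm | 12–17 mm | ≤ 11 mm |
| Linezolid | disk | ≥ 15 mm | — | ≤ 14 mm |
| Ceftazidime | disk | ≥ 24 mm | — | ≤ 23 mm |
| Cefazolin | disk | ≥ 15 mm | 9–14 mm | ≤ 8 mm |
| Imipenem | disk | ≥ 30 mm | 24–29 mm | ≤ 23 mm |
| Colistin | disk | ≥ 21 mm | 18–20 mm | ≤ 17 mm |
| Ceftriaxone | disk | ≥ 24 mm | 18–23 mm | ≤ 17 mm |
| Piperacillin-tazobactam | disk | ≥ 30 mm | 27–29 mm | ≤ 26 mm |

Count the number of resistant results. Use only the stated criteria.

Cefazolin (10 mm) in 9–14 mm → intermediate
Ceftriaxone (28 mm) ≥ 24 mm ⇒ susceptible
Ciprofloxacin (16 mm) in 12–17 mm ⇒ Intermediate
Piperacillin-tazobactam (22 mm) ≤ 26 mm ⇒ Resistant
Imipenem (23 mm) ≤ 23 mm ⇒ Resistant
Linezolid 14 mm: ≤ 14 mm → resistant
Colistin (22 mm) ≥ 21 mm ⇒ S
Ceftazidime 22 mm: ≤ 23 mm — R
Resistant: 4

4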